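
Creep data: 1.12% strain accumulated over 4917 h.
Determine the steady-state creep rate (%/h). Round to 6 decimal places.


Rate = 1.12 / 4917 = 0.000228 %/h

0.000228


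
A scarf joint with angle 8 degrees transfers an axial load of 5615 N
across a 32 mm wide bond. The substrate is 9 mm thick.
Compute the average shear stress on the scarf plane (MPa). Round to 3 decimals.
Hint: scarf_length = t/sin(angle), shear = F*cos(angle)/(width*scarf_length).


scarf_length = 9 / sin(8 deg) = 64.6677 mm
cos(8 deg) = 0.990268
shear stress = 5615 * 0.990268 / (32 * 64.6677)
= 2.687 MPa

2.687


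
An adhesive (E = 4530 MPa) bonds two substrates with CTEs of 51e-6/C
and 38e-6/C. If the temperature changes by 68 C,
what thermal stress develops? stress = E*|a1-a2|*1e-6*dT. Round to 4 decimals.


Stress = 4530 * |51 - 38| * 1e-6 * 68
= 4.0045 MPa

4.0045


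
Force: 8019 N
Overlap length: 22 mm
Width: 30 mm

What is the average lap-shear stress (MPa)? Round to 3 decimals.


Average shear stress = F / (overlap * width)
= 8019 / (22 * 30)
= 12.150 MPa

12.150


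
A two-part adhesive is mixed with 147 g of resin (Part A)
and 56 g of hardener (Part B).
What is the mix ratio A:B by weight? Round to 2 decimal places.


Mix ratio = mass_A / mass_B
= 147 / 56
= 2.63

2.63


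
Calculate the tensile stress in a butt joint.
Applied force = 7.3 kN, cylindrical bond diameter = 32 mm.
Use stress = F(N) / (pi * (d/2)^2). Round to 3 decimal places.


A = pi * 16.0^2 = 804.2477 mm^2
sigma = 7300.0 / 804.2477 = 9.077 MPa

9.077


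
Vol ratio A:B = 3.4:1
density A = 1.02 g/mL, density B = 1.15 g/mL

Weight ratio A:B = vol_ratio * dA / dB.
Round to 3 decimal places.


Weight ratio = 3.4 * 1.02 / 1.15
= 3.016

3.016


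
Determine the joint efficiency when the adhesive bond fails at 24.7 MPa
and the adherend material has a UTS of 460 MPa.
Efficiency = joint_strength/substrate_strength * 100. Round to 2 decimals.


Joint efficiency = 24.7 / 460 * 100
= 5.37%

5.37


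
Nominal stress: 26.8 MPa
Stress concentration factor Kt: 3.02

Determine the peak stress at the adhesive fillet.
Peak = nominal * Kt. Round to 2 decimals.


Peak stress = 26.8 * 3.02
= 80.94 MPa

80.94


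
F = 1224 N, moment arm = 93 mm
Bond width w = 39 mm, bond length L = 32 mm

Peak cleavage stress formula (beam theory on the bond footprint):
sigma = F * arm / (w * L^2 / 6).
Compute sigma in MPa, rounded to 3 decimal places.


sigma = (1224 * 93) / (39 * 1024 / 6)
= 113832 * 6 / 39936
= 682992 / 39936
= 17.102 MPa

17.102


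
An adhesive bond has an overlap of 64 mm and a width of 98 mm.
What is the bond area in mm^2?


Bond area = overlap * width
= 64 * 98
= 6272 mm^2

6272


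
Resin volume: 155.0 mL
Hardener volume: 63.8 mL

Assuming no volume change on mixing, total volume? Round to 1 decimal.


V_total = 155.0 + 63.8 = 218.8 mL

218.8


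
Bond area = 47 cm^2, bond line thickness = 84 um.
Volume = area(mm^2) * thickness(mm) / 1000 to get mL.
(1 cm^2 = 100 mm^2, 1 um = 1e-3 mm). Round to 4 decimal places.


area_mm2 = 47 * 100 = 4700
blt_mm = 84 * 1e-3 = 0.084
vol_mm3 = 4700 * 0.084 = 394.8
vol_mL = 394.8 / 1000 = 0.3948 mL

0.3948


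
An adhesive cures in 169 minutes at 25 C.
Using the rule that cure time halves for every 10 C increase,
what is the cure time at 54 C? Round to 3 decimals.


Factor = 2^((54 - 25) / 10) = 7.4643
Cure time = 169 / 7.4643
= 22.641 minutes

22.641


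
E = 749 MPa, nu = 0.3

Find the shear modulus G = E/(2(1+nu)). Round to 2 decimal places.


G = 749 / (2 * 1.30)
= 288.08 MPa

288.08


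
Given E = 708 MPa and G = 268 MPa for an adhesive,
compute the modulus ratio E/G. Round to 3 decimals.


E/G ratio = 708 / 268 = 2.642

2.642


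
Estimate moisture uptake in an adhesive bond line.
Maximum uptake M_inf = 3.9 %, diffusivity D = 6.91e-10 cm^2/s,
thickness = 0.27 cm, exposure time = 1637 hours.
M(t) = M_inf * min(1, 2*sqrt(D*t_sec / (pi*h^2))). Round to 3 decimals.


Convert time: 1637 h = 5893200 s
ratio = min(1, 2*sqrt(6.91e-10*5893200/(pi*0.27^2)))
= 0.266689
M(t) = 3.9 * 0.266689 = 1.040%

1.040


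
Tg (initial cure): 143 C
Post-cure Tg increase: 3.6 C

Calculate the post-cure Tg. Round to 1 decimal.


Post-cure Tg = 143 + 3.6 = 146.6 C

146.6


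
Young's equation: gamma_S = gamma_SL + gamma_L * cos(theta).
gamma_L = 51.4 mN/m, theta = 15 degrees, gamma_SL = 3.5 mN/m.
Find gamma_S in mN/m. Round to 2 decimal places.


cos(15 deg) = 0.965926
gamma_S = 3.5 + 51.4 * 0.965926
= 53.15 mN/m

53.15


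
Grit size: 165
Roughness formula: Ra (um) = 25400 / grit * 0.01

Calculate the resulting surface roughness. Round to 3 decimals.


Ra = 25400 / 165 * 0.01
= 1.539 um

1.539


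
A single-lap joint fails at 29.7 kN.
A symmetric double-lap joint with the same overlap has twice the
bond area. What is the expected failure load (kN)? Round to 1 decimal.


Double-lap load = 2 * 29.7 = 59.4 kN

59.4


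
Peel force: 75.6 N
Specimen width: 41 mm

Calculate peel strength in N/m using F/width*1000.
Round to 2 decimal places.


Peel strength = 75.6 / 41 * 1000 = 1843.90 N/m

1843.90


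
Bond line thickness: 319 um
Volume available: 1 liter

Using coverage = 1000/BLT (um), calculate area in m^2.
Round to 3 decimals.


1 L = 1e6 mm^3, thickness = 319 um = 0.319 mm
Area = 1e6 / 0.319 mm^2 = (1e6 / 0.319) / 1e6 m^2 = 1000 / 319 m^2
= 3.135 m^2

3.135


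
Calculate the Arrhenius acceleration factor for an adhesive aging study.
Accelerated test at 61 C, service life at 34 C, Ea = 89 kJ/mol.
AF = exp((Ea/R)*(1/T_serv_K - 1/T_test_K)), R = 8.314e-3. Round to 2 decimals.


T_test = 334.15 K, T_serv = 307.15 K
Ea/R = 89 / 0.008314 = 10704.84
AF = exp(10704.84 * (1/307.15 - 1/334.15))
= 16.71

16.71


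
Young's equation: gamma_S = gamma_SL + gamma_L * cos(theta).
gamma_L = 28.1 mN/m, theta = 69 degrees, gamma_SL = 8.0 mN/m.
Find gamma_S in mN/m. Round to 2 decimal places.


cos(69 deg) = 0.358368
gamma_S = 8.0 + 28.1 * 0.358368
= 18.07 mN/m

18.07


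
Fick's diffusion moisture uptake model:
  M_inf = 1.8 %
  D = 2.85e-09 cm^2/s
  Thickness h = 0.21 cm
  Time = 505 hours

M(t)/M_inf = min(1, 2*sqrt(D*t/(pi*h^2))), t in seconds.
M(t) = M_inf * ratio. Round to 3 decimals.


t_sec = 505 * 3600 = 1818000
ratio = 2*sqrt(2.85e-09*1818000/(pi*0.21^2))
= min(1, 0.386772)
= 0.386772
M(t) = 1.8 * 0.386772 = 0.696 %

0.696


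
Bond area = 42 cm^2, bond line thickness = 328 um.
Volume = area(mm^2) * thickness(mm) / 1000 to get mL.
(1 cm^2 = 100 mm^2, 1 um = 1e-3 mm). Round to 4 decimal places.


area_mm2 = 42 * 100 = 4200
blt_mm = 328 * 1e-3 = 0.328
vol_mm3 = 4200 * 0.328 = 1377.6
vol_mL = 1377.6 / 1000 = 1.3776 mL

1.3776


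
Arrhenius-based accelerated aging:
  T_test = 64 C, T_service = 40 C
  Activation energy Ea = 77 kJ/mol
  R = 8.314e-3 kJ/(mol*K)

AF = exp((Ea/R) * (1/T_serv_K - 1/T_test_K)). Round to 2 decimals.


T_test_K = 337.15, T_serv_K = 313.15
AF = exp((77/8.314e-3) * (1/313.15 - 1/337.15))
= 8.21

8.21


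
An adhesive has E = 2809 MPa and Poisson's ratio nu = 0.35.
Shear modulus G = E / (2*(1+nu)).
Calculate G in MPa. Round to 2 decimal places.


G = 2809 / (2*(1+0.35))
= 2809 / 2.70
= 1040.37 MPa

1040.37


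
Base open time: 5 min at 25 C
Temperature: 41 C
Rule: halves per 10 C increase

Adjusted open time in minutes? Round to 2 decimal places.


Acceleration = 2^((41-25)/10) = 3.0314
Open time = 5 / 3.0314 = 1.65 min

1.65


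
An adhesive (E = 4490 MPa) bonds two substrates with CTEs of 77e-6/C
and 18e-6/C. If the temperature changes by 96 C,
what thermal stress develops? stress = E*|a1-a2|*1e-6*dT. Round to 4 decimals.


Stress = 4490 * |77 - 18| * 1e-6 * 96
= 25.4314 MPa

25.4314


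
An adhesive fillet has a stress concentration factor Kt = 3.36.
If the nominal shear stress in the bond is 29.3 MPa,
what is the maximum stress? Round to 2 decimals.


Max stress = 29.3 * 3.36 = 98.45 MPa

98.45


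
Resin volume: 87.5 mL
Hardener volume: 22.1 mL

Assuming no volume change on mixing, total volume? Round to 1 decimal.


V_total = 87.5 + 22.1 = 109.6 mL

109.6


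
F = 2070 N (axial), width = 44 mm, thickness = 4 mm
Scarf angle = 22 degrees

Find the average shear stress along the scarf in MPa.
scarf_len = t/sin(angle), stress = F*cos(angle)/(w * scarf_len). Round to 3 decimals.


scarf_len = 4/sin(22 deg) = 10.6779
cos(22 deg) = 0.927184
stress = 2070*0.927184/(44*10.6779) = 4.085 MPa

4.085


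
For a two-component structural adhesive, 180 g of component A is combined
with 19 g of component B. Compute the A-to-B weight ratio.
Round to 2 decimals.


Weight ratio A:B = 180 / 19
= 9.47

9.47


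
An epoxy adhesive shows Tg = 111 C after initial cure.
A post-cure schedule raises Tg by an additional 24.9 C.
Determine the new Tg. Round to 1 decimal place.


New Tg = 111 + 24.9
= 135.9 C

135.9


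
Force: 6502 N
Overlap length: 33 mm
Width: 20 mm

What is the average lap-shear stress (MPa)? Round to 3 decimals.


Average shear stress = F / (overlap * width)
= 6502 / (33 * 20)
= 9.852 MPa

9.852


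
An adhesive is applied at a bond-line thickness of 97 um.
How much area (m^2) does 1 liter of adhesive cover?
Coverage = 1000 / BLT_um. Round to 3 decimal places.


Coverage = 1000 / 97 = 10.309 m^2

10.309


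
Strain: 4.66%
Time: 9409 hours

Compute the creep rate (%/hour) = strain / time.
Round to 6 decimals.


Creep rate = 4.66 / 9409
= 0.000495 %/h

0.000495


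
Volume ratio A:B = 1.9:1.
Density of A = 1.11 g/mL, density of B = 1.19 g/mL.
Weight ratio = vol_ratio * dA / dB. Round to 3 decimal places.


Wt ratio = 1.9 * 1.11 / 1.19
= 1.772

1.772


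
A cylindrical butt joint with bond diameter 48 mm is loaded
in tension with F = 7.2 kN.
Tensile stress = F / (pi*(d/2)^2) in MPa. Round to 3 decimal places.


Area = pi * (48/2)^2 = 1809.5574 mm^2
Stress = 7.2*1000 / 1809.5574
= 3.979 MPa

3.979


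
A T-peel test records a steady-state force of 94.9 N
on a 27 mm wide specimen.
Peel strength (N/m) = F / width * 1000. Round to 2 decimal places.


Peel strength = 94.9 / 27 * 1000
= 3514.81 N/m

3514.81


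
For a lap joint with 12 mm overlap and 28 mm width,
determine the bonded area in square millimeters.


Area = 12 * 28 = 336 mm^2

336


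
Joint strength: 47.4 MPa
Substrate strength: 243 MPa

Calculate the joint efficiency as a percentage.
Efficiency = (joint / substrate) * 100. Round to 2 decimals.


Efficiency = (47.4 / 243) * 100 = 19.51%

19.51


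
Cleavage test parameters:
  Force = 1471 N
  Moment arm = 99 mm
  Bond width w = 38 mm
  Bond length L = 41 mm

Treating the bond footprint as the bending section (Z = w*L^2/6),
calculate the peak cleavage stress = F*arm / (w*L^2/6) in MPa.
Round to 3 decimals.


M = 1471 * 99 = 145629 N*mm
Z = 38 * 41^2 / 6 = 63878 / 6 mm^3
sigma = M / Z = 6 * 145629 / 63878 = 873774 / 63878
= 13.679 MPa

13.679


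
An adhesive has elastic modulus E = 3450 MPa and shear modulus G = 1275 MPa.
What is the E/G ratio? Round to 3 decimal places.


E/G = 3450 / 1275 = 2.706

2.706


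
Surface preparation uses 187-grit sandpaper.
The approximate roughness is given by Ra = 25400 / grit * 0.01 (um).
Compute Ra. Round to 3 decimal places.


Ra = 25400 / 187 * 0.01
= 254 / 187
= 1.358 um

1.358


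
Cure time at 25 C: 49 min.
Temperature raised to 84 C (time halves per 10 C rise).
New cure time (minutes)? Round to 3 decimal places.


Acceleration factor = 2^(59/10) = 59.7141
New time = 49 / 59.7141 = 0.821 min

0.821


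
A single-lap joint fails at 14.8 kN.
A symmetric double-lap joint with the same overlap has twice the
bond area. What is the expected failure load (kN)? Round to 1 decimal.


Double-lap load = 2 * 14.8 = 29.6 kN

29.6


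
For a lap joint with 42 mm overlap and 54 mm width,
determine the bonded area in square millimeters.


Area = 42 * 54 = 2268 mm^2

2268


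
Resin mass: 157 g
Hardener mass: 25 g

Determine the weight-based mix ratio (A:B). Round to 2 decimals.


Ratio = 157 / 25 = 6.28

6.28


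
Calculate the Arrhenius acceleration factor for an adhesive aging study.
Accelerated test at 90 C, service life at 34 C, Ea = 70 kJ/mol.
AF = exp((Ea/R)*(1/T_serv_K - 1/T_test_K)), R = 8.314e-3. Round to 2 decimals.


T_test = 363.15 K, T_serv = 307.15 K
Ea/R = 70 / 0.008314 = 8419.53
AF = exp(8419.53 * (1/307.15 - 1/363.15))
= 68.52

68.52


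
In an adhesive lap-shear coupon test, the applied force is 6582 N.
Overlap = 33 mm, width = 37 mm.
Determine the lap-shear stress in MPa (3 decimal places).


stress = F / (overlap * width)
= 6582 / (33 * 37)
= 5.391 MPa

5.391


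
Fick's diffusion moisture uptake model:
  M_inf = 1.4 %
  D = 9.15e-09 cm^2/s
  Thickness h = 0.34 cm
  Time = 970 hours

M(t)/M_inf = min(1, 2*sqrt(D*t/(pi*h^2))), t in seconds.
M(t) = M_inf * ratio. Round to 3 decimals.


t_sec = 970 * 3600 = 3492000
ratio = 2*sqrt(9.15e-09*3492000/(pi*0.34^2))
= min(1, 0.593231)
= 0.593231
M(t) = 1.4 * 0.593231 = 0.831 %

0.831


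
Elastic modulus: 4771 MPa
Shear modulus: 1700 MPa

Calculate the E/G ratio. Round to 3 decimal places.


E / G = 4771 / 1700 = 2.806

2.806


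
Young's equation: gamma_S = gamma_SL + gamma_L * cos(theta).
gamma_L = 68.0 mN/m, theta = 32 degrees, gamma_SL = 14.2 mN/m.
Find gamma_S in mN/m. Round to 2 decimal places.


cos(32 deg) = 0.848048
gamma_S = 14.2 + 68.0 * 0.848048
= 71.87 mN/m

71.87


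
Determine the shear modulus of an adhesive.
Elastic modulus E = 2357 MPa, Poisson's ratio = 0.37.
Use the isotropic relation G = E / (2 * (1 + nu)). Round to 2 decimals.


G = 2357 / (2*(1+0.37)) = 2357 / 2.74
= 860.22 MPa

860.22


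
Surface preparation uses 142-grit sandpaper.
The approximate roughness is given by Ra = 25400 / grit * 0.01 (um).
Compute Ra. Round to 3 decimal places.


Ra = 25400 / 142 * 0.01
= 254 / 142
= 1.789 um

1.789


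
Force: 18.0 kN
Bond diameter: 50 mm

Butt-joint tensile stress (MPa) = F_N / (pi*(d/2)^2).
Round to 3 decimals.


F_N = 18.0 * 1000 = 18000.0 N
A = pi*(25.0)^2 = 1963.4954 mm^2
stress = 18000.0 / 1963.4954 = 9.167 MPa

9.167


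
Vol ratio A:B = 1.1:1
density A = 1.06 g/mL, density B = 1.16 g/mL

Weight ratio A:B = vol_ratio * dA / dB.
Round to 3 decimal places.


Weight ratio = 1.1 * 1.06 / 1.16
= 1.005

1.005


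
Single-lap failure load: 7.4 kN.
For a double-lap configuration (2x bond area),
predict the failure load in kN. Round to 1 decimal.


Failure load = 7.4 * 2 = 14.8 kN

14.8


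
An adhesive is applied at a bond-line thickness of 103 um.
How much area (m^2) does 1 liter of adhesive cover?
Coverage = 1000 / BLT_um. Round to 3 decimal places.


Coverage = 1000 / 103 = 9.709 m^2

9.709


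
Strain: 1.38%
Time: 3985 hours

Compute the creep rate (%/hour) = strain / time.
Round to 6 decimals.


Creep rate = 1.38 / 3985
= 0.000346 %/h

0.000346


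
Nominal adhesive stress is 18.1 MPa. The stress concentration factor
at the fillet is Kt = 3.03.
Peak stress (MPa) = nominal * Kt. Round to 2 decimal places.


Peak = 18.1 * 3.03 = 54.84 MPa

54.84


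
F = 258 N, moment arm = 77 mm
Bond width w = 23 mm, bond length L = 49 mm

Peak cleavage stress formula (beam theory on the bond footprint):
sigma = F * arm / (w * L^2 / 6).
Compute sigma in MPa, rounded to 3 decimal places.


sigma = (258 * 77) / (23 * 2401 / 6)
= 19866 * 6 / 55223
= 119196 / 55223
= 2.158 MPa

2.158


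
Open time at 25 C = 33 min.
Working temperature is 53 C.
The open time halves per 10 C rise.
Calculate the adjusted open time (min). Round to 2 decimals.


factor = 2^((53 - 25) / 10) = 6.9644
ot = 33 / 6.9644 = 4.74 min

4.74


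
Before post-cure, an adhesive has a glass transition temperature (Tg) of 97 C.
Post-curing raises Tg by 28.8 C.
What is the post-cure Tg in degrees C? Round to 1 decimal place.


Tg_post = Tg_base + delta_Tg
= 97 + 28.8
= 125.8 C

125.8


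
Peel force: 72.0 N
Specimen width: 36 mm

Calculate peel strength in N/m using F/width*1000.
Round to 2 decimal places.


Peel strength = 72.0 / 36 * 1000 = 2000.00 N/m

2000.00


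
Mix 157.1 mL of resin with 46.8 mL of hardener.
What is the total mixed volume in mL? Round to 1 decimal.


Total = 157.1 + 46.8 = 203.9 mL

203.9


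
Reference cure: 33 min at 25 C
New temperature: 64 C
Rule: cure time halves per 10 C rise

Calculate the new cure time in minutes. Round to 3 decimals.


factor = 2^((64-25)/10) = 14.9285
t_new = 33 / 14.9285 = 2.211 min

2.211


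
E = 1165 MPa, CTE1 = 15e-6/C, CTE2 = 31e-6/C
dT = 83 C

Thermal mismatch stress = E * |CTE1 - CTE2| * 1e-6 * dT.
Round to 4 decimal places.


= 1165 * 16e-6 * 83
= 1.5471 MPa

1.5471


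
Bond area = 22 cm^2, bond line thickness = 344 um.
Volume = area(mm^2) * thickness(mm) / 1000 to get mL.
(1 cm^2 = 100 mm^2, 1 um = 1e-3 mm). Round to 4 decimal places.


area_mm2 = 22 * 100 = 2200
blt_mm = 344 * 1e-3 = 0.344
vol_mm3 = 2200 * 0.344 = 756.8
vol_mL = 756.8 / 1000 = 0.7568 mL

0.7568


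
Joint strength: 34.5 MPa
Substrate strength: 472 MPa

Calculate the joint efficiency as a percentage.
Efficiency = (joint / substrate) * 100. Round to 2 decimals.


Efficiency = (34.5 / 472) * 100 = 7.31%

7.31


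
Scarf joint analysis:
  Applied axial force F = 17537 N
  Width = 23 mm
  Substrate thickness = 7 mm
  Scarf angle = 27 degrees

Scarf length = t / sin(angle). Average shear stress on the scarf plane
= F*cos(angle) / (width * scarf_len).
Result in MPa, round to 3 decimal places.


Scarf length = 7 / sin(27 deg) = 15.4188 mm
cos(27 deg) = 0.891007
Shear = 17537 * 0.891007 / (23 * 15.4188)
= 44.061 MPa

44.061


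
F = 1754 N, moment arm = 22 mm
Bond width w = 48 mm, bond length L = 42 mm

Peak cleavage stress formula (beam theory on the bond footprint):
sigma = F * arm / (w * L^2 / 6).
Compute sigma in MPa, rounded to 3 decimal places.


sigma = (1754 * 22) / (48 * 1764 / 6)
= 38588 * 6 / 84672
= 231528 / 84672
= 2.734 MPa

2.734


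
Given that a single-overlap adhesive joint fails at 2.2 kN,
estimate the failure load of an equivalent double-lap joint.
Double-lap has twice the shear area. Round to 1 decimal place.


Double-lap factor = 2
Expected load = 2.2 * 2 = 4.4 kN

4.4


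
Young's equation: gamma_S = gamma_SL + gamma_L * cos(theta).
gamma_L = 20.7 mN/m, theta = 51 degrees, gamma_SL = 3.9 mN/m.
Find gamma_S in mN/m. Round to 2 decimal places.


cos(51 deg) = 0.629320
gamma_S = 3.9 + 20.7 * 0.629320
= 16.93 mN/m

16.93


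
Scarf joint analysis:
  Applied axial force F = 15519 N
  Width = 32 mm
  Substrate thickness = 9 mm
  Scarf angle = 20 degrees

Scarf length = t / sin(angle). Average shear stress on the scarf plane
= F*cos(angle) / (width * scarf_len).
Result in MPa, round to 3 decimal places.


Scarf length = 9 / sin(20 deg) = 26.3142 mm
cos(20 deg) = 0.939693
Shear = 15519 * 0.939693 / (32 * 26.3142)
= 17.318 MPa

17.318


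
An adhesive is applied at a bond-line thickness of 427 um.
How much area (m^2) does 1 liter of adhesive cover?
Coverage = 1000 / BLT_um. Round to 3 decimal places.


Coverage = 1000 / 427 = 2.342 m^2

2.342


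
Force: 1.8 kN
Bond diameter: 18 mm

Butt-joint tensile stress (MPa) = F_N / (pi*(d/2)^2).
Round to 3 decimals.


F_N = 1.8 * 1000 = 1800.0 N
A = pi*(9.0)^2 = 254.4690 mm^2
stress = 1800.0 / 254.4690 = 7.074 MPa

7.074


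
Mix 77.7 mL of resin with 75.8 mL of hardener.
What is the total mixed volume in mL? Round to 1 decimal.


Total = 77.7 + 75.8 = 153.5 mL

153.5


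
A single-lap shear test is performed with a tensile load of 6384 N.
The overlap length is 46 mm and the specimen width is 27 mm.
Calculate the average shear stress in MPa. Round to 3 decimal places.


Shear stress = F / (overlap * width)
= 6384 / (46 * 27)
= 6384 / 1242
= 5.140 MPa

5.140


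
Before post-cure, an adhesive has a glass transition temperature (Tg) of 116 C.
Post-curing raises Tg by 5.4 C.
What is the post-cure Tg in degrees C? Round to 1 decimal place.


Tg_post = Tg_base + delta_Tg
= 116 + 5.4
= 121.4 C

121.4


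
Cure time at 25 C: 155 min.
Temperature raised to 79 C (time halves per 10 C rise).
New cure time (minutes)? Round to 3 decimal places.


Acceleration factor = 2^(54/10) = 42.2243
New time = 155 / 42.2243 = 3.671 min

3.671


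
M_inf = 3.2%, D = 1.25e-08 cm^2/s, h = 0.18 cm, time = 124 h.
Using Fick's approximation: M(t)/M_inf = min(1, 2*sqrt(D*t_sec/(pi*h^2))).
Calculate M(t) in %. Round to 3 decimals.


t = 446400 s
ratio = min(1, 2*sqrt(1.25e-08*446400/(pi*0.0324)))
= 0.468274
M(t) = 3.2 * 0.468274 = 1.498%

1.498


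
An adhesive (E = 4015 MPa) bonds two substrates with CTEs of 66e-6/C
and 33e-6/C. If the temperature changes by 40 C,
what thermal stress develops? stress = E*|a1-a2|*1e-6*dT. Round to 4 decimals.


Stress = 4015 * |66 - 33| * 1e-6 * 40
= 5.2998 MPa

5.2998


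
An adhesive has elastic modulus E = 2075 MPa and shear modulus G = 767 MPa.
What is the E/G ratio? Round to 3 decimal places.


E/G = 2075 / 767 = 2.705

2.705


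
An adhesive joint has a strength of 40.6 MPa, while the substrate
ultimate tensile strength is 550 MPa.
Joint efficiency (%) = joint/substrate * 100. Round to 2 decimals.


Efficiency = 40.6 / 550 * 100
= 7.38%

7.38


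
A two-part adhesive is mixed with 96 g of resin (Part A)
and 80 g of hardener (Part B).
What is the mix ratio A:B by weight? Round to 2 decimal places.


Mix ratio = mass_A / mass_B
= 96 / 80
= 1.20

1.20


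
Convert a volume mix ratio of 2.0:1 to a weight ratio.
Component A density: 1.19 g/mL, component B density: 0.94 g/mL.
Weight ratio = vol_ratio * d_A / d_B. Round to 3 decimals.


= 2.0 * 1.19 / 0.94 = 2.532

2.532


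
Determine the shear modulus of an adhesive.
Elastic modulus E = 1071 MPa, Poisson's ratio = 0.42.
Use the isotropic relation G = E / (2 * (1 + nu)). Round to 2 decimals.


G = 1071 / (2*(1+0.42)) = 1071 / 2.84
= 377.11 MPa

377.11


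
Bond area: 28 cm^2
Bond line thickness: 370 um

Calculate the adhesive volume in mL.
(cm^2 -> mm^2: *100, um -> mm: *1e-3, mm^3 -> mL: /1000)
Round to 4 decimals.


V = 28*100 * 370*1e-3 / 1000
= 1.0360 mL

1.0360


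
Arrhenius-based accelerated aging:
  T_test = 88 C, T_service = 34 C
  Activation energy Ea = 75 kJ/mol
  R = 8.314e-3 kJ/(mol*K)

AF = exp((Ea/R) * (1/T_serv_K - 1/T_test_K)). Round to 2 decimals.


T_test_K = 361.15, T_serv_K = 307.15
AF = exp((75/8.314e-3) * (1/307.15 - 1/361.15))
= 80.76

80.76


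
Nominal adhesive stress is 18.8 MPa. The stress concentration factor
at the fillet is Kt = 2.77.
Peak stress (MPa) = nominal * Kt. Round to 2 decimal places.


Peak = 18.8 * 2.77 = 52.08 MPa

52.08


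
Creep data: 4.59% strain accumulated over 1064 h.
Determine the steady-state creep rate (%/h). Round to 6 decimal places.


Rate = 4.59 / 1064 = 0.004314 %/h

0.004314


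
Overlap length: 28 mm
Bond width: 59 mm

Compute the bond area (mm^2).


Bond area = 28 * 59 = 1652 mm^2

1652


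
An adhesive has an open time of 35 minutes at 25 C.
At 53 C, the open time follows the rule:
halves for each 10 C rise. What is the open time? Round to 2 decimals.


Factor = 2^((53-25)/10) = 6.9644
Open time = 35 / 6.9644 = 5.03 min

5.03


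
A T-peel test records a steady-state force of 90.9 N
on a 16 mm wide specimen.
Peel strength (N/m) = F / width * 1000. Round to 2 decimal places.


Peel strength = 90.9 / 16 * 1000
= 5681.25 N/m

5681.25


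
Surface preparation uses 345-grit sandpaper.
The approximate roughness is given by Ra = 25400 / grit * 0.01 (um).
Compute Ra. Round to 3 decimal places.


Ra = 25400 / 345 * 0.01
= 254 / 345
= 0.736 um

0.736


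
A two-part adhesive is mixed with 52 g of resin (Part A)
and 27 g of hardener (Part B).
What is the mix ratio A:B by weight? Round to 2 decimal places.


Mix ratio = mass_A / mass_B
= 52 / 27
= 1.93

1.93


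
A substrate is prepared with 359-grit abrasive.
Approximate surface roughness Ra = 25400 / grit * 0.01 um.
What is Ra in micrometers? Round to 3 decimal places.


Ra = 25400 / 359 * 0.01 = 0.708 um

0.708


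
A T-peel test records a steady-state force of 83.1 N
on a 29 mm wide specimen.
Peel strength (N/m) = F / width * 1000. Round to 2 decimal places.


Peel strength = 83.1 / 29 * 1000
= 2865.52 N/m

2865.52


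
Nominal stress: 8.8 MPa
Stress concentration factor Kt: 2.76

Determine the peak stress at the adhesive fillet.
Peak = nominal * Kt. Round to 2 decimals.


Peak stress = 8.8 * 2.76
= 24.29 MPa

24.29


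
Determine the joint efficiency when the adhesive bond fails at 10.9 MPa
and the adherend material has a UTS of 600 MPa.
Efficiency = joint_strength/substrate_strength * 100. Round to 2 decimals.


Joint efficiency = 10.9 / 600 * 100
= 1.82%

1.82


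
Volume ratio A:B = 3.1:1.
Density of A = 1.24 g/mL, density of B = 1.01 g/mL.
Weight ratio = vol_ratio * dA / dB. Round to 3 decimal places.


Wt ratio = 3.1 * 1.24 / 1.01
= 3.806

3.806


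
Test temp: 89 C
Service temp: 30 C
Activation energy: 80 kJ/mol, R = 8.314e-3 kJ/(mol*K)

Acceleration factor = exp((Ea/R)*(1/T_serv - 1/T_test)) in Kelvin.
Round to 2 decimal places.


AF = exp((80/0.008314)*(1/303.15 - 1/362.15))
= 176.11

176.11


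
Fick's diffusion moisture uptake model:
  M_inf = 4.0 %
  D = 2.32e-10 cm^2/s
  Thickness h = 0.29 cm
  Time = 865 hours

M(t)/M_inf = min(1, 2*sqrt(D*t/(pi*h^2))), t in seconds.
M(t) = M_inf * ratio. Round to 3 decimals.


t_sec = 865 * 3600 = 3114000
ratio = 2*sqrt(2.32e-10*3114000/(pi*0.29^2))
= min(1, 0.104583)
= 0.104583
M(t) = 4.0 * 0.104583 = 0.418 %

0.418


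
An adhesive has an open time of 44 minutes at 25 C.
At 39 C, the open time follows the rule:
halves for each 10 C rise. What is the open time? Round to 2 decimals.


Factor = 2^((39-25)/10) = 2.6390
Open time = 44 / 2.6390 = 16.67 min

16.67


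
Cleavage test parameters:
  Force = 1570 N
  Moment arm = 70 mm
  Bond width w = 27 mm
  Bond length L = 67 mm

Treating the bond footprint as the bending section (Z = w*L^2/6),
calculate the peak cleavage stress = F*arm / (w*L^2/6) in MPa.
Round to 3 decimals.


M = 1570 * 70 = 109900 N*mm
Z = 27 * 67^2 / 6 = 121203 / 6 mm^3
sigma = M / Z = 6 * 109900 / 121203 = 659400 / 121203
= 5.440 MPa

5.440


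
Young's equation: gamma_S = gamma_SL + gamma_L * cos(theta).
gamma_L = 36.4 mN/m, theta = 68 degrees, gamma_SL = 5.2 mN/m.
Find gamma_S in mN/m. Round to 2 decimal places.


cos(68 deg) = 0.374607
gamma_S = 5.2 + 36.4 * 0.374607
= 18.84 mN/m

18.84


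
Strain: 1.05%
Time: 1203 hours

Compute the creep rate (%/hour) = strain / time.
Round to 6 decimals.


Creep rate = 1.05 / 1203
= 0.000873 %/h

0.000873


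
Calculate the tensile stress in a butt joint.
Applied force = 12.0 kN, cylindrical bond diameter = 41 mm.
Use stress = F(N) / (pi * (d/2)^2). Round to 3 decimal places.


A = pi * 20.5^2 = 1320.2543 mm^2
sigma = 12000.0 / 1320.2543 = 9.089 MPa

9.089


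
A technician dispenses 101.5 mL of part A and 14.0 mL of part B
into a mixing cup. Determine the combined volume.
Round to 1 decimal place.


Combined volume = 101.5 + 14.0
= 115.5 mL

115.5


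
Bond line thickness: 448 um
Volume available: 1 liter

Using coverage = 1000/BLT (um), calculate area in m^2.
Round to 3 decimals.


1 L = 1e6 mm^3, thickness = 448 um = 0.448 mm
Area = 1e6 / 0.448 mm^2 = (1e6 / 0.448) / 1e6 m^2 = 1000 / 448 m^2
= 2.232 m^2

2.232


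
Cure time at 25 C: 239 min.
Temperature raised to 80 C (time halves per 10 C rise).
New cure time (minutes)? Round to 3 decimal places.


Acceleration factor = 2^(55/10) = 45.2548
New time = 239 / 45.2548 = 5.281 min

5.281


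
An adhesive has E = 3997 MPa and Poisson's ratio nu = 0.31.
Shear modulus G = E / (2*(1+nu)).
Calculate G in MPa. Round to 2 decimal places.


G = 3997 / (2*(1+0.31))
= 3997 / 2.62
= 1525.57 MPa

1525.57


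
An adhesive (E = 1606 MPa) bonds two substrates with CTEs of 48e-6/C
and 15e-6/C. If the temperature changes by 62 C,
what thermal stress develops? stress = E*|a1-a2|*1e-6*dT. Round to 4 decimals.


Stress = 1606 * |48 - 15| * 1e-6 * 62
= 3.2859 MPa

3.2859


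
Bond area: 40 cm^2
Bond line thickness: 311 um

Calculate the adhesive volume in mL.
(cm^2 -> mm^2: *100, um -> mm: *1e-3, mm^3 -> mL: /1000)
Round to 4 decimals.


V = 40*100 * 311*1e-3 / 1000
= 1.2440 mL

1.2440


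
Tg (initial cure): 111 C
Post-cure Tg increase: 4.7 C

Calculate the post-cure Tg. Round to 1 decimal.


Post-cure Tg = 111 + 4.7 = 115.7 C

115.7


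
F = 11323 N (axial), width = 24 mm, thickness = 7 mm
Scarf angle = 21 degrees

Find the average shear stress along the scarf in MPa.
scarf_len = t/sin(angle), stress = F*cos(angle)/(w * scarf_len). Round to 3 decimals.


scarf_len = 7/sin(21 deg) = 19.5330
cos(21 deg) = 0.933580
stress = 11323*0.933580/(24*19.5330) = 22.549 MPa

22.549


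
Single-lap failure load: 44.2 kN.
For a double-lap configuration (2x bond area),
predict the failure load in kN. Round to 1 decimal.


Failure load = 44.2 * 2 = 88.4 kN

88.4


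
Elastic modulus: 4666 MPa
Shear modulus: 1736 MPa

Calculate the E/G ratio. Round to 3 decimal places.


E / G = 4666 / 1736 = 2.688

2.688


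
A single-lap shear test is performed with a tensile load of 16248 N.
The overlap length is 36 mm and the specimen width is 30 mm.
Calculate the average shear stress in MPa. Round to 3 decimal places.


Shear stress = F / (overlap * width)
= 16248 / (36 * 30)
= 16248 / 1080
= 15.044 MPa

15.044


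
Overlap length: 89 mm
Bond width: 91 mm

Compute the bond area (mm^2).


Bond area = 89 * 91 = 8099 mm^2

8099


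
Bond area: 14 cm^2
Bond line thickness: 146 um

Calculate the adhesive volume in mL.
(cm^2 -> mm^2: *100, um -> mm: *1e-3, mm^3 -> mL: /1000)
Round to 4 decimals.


V = 14*100 * 146*1e-3 / 1000
= 0.2044 mL

0.2044


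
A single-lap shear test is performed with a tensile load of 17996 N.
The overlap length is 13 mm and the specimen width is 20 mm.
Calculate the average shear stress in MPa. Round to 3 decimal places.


Shear stress = F / (overlap * width)
= 17996 / (13 * 20)
= 17996 / 260
= 69.215 MPa

69.215


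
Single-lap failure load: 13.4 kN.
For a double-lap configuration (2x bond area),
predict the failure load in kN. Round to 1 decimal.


Failure load = 13.4 * 2 = 26.8 kN

26.8


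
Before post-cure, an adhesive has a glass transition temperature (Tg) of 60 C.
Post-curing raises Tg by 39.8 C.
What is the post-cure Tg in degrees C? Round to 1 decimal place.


Tg_post = Tg_base + delta_Tg
= 60 + 39.8
= 99.8 C

99.8


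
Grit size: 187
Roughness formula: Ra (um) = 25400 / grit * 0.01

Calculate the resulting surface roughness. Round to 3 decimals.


Ra = 25400 / 187 * 0.01
= 1.358 um

1.358


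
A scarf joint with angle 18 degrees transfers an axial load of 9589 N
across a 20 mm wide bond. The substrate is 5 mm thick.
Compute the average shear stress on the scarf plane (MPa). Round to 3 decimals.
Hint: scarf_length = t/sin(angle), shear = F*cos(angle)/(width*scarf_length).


scarf_length = 5 / sin(18 deg) = 16.1803 mm
cos(18 deg) = 0.951057
shear stress = 9589 * 0.951057 / (20 * 16.1803)
= 28.181 MPa

28.181


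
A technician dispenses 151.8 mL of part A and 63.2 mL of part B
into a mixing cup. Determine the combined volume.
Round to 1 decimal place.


Combined volume = 151.8 + 63.2
= 215.0 mL

215.0


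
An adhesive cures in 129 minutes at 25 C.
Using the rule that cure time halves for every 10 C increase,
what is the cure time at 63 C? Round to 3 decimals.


Factor = 2^((63 - 25) / 10) = 13.9288
Cure time = 129 / 13.9288
= 9.261 minutes

9.261


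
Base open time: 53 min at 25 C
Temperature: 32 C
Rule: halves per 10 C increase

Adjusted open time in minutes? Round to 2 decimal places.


Acceleration = 2^((32-25)/10) = 1.6245
Open time = 53 / 1.6245 = 32.63 min

32.63


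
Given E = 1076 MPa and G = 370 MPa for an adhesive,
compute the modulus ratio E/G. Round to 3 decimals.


E/G ratio = 1076 / 370 = 2.908

2.908


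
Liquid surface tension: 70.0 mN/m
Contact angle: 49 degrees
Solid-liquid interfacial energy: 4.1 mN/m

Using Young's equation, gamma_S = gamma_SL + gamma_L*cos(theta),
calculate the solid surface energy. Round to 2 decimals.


gamma_S = 4.1 + 70.0 * cos(49)
= 50.02 mN/m

50.02


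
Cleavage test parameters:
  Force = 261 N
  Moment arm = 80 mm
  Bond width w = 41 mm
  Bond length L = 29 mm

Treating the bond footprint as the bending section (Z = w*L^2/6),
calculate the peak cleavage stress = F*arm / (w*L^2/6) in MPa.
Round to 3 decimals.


M = 261 * 80 = 20880 N*mm
Z = 41 * 29^2 / 6 = 34481 / 6 mm^3
sigma = M / Z = 6 * 20880 / 34481 = 125280 / 34481
= 3.633 MPa

3.633


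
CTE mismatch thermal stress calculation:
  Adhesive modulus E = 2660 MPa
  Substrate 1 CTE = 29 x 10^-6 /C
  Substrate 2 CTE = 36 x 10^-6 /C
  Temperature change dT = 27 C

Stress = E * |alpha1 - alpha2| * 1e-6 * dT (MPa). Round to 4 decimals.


delta_alpha = |29 - 36| = 7 x 10^-6/C
Stress = 2660 * 7e-6 * 27
= 0.5027 MPa

0.5027


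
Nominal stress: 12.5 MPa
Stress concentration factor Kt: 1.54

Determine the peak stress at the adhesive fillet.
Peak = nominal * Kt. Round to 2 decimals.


Peak stress = 12.5 * 1.54
= 19.25 MPa

19.25


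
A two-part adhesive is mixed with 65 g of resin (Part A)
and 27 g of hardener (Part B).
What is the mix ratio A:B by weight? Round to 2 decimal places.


Mix ratio = mass_A / mass_B
= 65 / 27
= 2.41

2.41


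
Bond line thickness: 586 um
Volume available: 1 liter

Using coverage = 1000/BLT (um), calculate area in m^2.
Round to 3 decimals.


1 L = 1e6 mm^3, thickness = 586 um = 0.586 mm
Area = 1e6 / 0.586 mm^2 = (1e6 / 0.586) / 1e6 m^2 = 1000 / 586 m^2
= 1.706 m^2

1.706


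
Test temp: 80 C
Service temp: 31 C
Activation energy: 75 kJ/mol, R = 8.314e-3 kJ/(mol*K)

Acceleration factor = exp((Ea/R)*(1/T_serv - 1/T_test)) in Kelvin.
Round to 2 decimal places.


AF = exp((75/0.008314)*(1/304.15 - 1/353.15))
= 61.27

61.27


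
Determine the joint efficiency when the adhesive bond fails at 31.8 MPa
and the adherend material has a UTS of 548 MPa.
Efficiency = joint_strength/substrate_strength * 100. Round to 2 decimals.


Joint efficiency = 31.8 / 548 * 100
= 5.80%

5.80


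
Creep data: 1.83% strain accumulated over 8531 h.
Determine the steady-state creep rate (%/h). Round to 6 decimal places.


Rate = 1.83 / 8531 = 0.000215 %/h

0.000215


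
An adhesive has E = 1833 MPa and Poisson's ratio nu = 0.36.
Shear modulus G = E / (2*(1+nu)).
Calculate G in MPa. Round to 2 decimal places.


G = 1833 / (2*(1+0.36))
= 1833 / 2.72
= 673.90 MPa

673.90


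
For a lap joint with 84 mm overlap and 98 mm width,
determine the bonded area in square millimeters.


Area = 84 * 98 = 8232 mm^2

8232


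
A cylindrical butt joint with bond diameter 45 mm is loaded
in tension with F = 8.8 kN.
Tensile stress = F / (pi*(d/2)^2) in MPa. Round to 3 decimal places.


Area = pi * (45/2)^2 = 1590.4313 mm^2
Stress = 8.8*1000 / 1590.4313
= 5.533 MPa

5.533


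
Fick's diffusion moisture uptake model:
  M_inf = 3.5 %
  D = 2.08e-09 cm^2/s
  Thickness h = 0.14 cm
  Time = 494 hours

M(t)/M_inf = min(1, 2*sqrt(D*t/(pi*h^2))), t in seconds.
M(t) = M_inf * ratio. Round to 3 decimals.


t_sec = 494 * 3600 = 1778400
ratio = 2*sqrt(2.08e-09*1778400/(pi*0.14^2))
= min(1, 0.490200)
= 0.490200
M(t) = 3.5 * 0.490200 = 1.716 %

1.716


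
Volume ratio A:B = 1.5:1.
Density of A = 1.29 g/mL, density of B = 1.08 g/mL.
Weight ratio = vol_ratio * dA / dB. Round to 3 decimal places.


Wt ratio = 1.5 * 1.29 / 1.08
= 1.792

1.792


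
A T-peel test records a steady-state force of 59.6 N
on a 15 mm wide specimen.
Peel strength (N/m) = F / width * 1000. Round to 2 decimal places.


Peel strength = 59.6 / 15 * 1000
= 3973.33 N/m

3973.33


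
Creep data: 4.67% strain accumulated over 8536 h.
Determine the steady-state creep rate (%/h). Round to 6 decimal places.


Rate = 4.67 / 8536 = 0.000547 %/h

0.000547


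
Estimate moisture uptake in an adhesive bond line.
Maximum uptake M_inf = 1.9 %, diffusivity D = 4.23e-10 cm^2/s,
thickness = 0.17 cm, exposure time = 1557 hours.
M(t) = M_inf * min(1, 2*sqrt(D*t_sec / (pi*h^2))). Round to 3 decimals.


Convert time: 1557 h = 5605200 s
ratio = min(1, 2*sqrt(4.23e-10*5605200/(pi*0.17^2)))
= 0.323200
M(t) = 1.9 * 0.323200 = 0.614%

0.614


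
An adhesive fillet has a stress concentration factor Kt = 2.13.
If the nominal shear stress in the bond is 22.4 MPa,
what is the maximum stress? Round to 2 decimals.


Max stress = 22.4 * 2.13 = 47.71 MPa

47.71


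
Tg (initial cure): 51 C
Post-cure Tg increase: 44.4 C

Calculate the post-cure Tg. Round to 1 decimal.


Post-cure Tg = 51 + 44.4 = 95.4 C

95.4


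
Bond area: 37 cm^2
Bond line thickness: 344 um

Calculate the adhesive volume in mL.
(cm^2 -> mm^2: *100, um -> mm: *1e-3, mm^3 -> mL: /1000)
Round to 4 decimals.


V = 37*100 * 344*1e-3 / 1000
= 1.2728 mL

1.2728


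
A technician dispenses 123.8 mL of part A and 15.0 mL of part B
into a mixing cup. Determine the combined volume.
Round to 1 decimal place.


Combined volume = 123.8 + 15.0
= 138.8 mL

138.8


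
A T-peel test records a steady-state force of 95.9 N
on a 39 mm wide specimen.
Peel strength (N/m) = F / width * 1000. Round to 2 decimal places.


Peel strength = 95.9 / 39 * 1000
= 2458.97 N/m

2458.97


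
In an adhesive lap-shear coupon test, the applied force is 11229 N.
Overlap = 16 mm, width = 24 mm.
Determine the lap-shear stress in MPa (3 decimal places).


stress = F / (overlap * width)
= 11229 / (16 * 24)
= 29.242 MPa

29.242


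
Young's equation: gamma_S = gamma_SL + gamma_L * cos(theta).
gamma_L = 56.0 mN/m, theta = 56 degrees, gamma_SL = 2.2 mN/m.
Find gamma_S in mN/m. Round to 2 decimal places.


cos(56 deg) = 0.559193
gamma_S = 2.2 + 56.0 * 0.559193
= 33.51 mN/m

33.51


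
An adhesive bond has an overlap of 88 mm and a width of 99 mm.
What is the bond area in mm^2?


Bond area = overlap * width
= 88 * 99
= 8712 mm^2

8712


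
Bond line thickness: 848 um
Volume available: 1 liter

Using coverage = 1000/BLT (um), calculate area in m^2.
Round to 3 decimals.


1 L = 1e6 mm^3, thickness = 848 um = 0.848 mm
Area = 1e6 / 0.848 mm^2 = (1e6 / 0.848) / 1e6 m^2 = 1000 / 848 m^2
= 1.179 m^2

1.179


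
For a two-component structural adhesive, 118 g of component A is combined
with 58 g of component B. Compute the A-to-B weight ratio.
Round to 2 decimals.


Weight ratio A:B = 118 / 58
= 2.03

2.03


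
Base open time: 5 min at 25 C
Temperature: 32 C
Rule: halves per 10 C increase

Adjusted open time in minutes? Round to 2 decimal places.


Acceleration = 2^((32-25)/10) = 1.6245
Open time = 5 / 1.6245 = 3.08 min

3.08


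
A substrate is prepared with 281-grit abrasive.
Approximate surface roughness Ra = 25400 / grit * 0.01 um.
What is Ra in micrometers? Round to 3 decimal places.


Ra = 25400 / 281 * 0.01 = 0.904 um

0.904


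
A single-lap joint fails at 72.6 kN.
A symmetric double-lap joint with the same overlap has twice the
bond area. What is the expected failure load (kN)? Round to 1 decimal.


Double-lap load = 2 * 72.6 = 145.2 kN

145.2


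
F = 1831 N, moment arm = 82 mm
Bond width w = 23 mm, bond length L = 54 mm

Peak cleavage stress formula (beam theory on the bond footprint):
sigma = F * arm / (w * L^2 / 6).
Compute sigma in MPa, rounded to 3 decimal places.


sigma = (1831 * 82) / (23 * 2916 / 6)
= 150142 * 6 / 67068
= 900852 / 67068
= 13.432 MPa

13.432


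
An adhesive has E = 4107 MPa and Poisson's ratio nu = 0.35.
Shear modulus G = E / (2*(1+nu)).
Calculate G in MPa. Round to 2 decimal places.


G = 4107 / (2*(1+0.35))
= 4107 / 2.70
= 1521.11 MPa

1521.11
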